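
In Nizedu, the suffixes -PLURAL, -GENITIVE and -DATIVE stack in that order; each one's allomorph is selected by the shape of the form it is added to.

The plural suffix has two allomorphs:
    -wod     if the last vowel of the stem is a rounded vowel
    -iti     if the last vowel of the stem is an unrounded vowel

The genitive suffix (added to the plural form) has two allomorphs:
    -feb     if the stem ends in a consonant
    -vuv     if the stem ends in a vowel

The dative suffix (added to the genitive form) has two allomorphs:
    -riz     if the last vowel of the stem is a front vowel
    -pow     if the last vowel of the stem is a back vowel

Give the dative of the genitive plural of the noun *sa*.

Since the last vowel of *sa* is /a/ (an unrounded vowel), it takes -iti, giving *saiti*.
The plural form *saiti* — final sound /i/ (a vowel) → -vuv → *saitivuv*.
The last vowel of the genitive form *saitivuv* is /u/, which is a back vowel, so the dative suffix is -pow, giving *saitivuvpow*.

saitivuvpow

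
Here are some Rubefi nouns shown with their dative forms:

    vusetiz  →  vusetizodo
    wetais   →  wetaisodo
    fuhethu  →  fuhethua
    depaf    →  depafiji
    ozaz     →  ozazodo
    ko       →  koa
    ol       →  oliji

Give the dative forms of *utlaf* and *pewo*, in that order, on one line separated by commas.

The suffix is conditioned by the final sound: -odo when the stem ends in a sibilant (*vusetiz*, *wetais*, *ozaz*); -iji when the stem ends in a non-sibilant consonant (*depaf*, *ol*); -a when the stem ends in a vowel (*fuhethu*, *ko*).
*utlaf* — final sound /f/ (a non-sibilant consonant) → -iji → *utlafiji*.
*pewo*: final sound = /o/, a vowel → -a → *pewoa*.

utlafiji, pewoa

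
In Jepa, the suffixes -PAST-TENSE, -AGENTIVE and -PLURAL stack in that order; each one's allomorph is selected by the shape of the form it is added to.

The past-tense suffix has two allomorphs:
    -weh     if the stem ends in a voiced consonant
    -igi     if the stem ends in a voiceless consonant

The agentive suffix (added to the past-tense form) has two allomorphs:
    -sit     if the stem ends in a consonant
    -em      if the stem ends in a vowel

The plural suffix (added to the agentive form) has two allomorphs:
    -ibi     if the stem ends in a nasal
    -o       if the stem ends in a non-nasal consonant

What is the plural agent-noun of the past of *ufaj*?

ufajwehsito

The final consonant of *ufaj* is /j/, which is voiced, so the past-tense suffix is -weh, giving *ufajweh*.
The past-tense form *ufajweh* — final sound /h/ (a consonant) → -sit → *ufajwehsit*.
The agentive form *ufajwehsit* — final consonant /t/ (non-nasal) → -o → *ufajwehsito*.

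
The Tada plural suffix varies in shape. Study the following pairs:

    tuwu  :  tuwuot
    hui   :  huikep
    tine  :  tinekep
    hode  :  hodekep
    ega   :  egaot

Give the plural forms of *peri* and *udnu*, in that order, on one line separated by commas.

The alternation tracks the last vowel of the stem — -kep when the last vowel of the stem is a front vowel (*hui*, *tine*, *hode*); -ot when the last vowel of the stem is a back vowel (*tuwu*, *ega*).
Since the last vowel of *peri* is /i/ (a front vowel), it takes -kep, giving *perikep*.
Since the last vowel of *udnu* is /u/ (a back vowel), it takes -ot, giving *udnuot*.

perikep, udnuot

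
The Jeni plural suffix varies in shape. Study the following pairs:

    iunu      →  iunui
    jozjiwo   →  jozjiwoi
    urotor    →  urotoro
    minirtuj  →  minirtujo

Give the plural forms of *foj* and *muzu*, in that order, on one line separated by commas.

The alternation tracks the final sound of the stem — -o when the stem ends in a consonant (*urotor*, *minirtuj*); -i when the stem ends in a vowel (*iunu*, *jozjiwo*).
*foj*: final sound = /j/, a consonant → -o → *fojo*.
*muzu* — final sound /u/ (a vowel) → -i → *muzui*.

fojo, muzui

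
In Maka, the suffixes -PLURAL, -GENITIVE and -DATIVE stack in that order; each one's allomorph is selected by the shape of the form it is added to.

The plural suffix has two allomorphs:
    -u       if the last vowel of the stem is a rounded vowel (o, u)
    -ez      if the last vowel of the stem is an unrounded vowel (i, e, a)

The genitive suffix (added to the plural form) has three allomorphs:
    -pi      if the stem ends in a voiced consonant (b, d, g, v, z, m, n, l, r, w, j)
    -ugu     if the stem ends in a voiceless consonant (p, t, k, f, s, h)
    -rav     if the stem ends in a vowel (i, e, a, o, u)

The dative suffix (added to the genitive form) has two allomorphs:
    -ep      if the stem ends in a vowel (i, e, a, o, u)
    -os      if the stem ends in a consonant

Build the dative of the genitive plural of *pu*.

puuravos

The last vowel of *pu* is /u/, which is a rounded vowel, so the plural suffix is -u, giving *puu*.
Since the final sound of the plural form *puu* is /u/ (a vowel), it takes -rav, giving *puurav*.
Since the final sound of the genitive form *puurav* is /v/ (a consonant), it takes -os, giving *puuravos*.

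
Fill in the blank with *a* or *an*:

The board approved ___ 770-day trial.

The indefinite article is chosen by the initial *sound* of the following word, not its spelling.
The number *770* is spoken "seven hundred …", beginning with /ˈsɛvən/ — a consonant sound.
So the article is *a*: The board approved a 770-day trial.

a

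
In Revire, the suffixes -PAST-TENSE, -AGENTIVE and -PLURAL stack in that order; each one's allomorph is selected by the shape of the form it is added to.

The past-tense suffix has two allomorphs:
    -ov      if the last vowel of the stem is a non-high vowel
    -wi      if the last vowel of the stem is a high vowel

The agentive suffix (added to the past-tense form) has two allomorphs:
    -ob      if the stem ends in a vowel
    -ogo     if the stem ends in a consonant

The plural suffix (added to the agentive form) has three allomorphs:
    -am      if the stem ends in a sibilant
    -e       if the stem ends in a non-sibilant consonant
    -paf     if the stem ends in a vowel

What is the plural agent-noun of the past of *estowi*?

estowiwiobe

*estowi*: last vowel = /i/, a high vowel → -wi → *estowiwi*.
The past-tense form *estowiwi*: final sound = /i/, a vowel → -ob → *estowiwiob*.
The final sound of the agentive form *estowiwiob* is /b/, which is a non-sibilant consonant, so the plural suffix is -e, giving *estowiwiobe*.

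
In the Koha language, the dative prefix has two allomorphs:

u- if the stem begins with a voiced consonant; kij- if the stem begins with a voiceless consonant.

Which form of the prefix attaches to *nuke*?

Since the first consonant of *nuke* is /n/ (voiced), it takes u-.

u-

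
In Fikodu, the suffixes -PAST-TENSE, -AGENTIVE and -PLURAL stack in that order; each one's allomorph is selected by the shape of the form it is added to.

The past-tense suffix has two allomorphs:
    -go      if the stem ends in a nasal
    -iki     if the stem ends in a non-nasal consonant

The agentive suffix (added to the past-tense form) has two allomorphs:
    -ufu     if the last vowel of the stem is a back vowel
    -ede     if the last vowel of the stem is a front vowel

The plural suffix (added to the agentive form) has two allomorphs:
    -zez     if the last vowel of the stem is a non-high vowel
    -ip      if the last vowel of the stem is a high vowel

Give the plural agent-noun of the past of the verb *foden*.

*foden*: final consonant = /n/, a nasal → -go → *fodengo*.
Since the last vowel of the past-tense form *fodengo* is /o/ (a back vowel), it takes -ufu, giving *fodengoufu*.
The agentive form *fodengoufu* — last vowel /u/ (a high vowel) → -ip → *fodengoufuip*.

fodengoufuip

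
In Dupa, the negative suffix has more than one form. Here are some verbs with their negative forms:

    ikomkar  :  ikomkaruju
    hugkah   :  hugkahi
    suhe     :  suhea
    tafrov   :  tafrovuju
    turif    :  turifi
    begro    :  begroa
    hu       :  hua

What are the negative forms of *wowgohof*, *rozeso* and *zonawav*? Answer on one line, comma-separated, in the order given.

The suffix is conditioned by the final sound: -i when the stem ends in a voiceless consonant (*hugkah*, *turif*); -uju when the stem ends in a voiced consonant (*ikomkar*, *tafrov*); -a when the stem ends in a vowel (*suhe*, *begro*, *hu*).
*wowgohof*: final sound = /f/, a voiceless consonant → -i → *wowgohofi*.
*rozeso* — final sound /o/ (a vowel) → -a → *rozesoa*.
*zonawav*: final sound = /v/, a voiced consonant → -uju → *zonawavuju*.

wowgohofi, rozesoa, zonawavuju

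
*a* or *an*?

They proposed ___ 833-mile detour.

The indefinite article is chosen by the initial *sound* of the following word, not its spelling.
The number *833* is spoken "eight hundred …", beginning with /eɪt/ — a vowel sound.
So the article is *an*: They proposed an 833-mile detour.

an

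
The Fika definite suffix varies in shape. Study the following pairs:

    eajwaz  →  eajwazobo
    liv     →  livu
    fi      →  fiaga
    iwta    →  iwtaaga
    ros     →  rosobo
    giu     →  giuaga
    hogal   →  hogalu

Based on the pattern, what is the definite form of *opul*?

opulu

The pattern is sibilance of the final sound: -obo when the stem ends in a sibilant (*eajwaz*, *ros*); -u when the stem ends in a non-sibilant consonant (*liv*, *hogal*); -aga when the stem ends in a vowel (*fi*, *iwta*, *giu*).
*opul* — final sound /l/ (a non-sibilant consonant) → -u → *opulu*.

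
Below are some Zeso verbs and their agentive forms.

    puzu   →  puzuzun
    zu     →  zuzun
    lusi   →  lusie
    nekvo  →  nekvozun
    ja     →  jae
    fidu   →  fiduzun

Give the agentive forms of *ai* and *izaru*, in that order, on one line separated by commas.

aie, izaruzun

The alternation tracks the last vowel of the stem — -zun when the last vowel of the stem is a rounded vowel (*puzu*, *zu*, *nekvo*, *fidu*); -e when the last vowel of the stem is an unrounded vowel (*lusi*, *ja*).
Since the last vowel of *ai* is /i/ (an unrounded vowel), it takes -e, giving *aie*.
*izaru* — last vowel /u/ (a rounded vowel) → -zun → *izaruzun*.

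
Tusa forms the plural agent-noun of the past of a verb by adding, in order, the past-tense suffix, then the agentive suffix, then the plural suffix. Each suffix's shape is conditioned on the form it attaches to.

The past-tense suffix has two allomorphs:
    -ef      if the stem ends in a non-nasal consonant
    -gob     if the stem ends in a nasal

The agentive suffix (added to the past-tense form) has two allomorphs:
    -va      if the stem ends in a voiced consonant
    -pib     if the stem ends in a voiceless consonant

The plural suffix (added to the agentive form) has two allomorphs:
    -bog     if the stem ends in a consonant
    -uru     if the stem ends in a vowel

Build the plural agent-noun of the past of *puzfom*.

*puzfom* — final consonant /m/ (a nasal) → -gob → *puzfomgob*.
The past-tense form *puzfomgob* — final consonant /b/ (voiced) → -va → *puzfomgobva*.
The final sound of the agentive form *puzfomgobva* is /a/, which is a vowel, so the plural suffix is -uru, giving *puzfomgobvauru*.

puzfomgobvauru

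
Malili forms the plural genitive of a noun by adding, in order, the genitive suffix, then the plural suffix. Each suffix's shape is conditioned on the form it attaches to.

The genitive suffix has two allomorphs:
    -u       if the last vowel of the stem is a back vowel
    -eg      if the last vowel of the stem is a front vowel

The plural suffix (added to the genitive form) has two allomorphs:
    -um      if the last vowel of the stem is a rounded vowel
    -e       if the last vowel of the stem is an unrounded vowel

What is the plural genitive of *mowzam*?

mowzamuum

Since the last vowel of *mowzam* is /a/ (a back vowel), it takes -u, giving *mowzamu*.
The genitive form *mowzamu*: last vowel = /u/, a rounded vowel → -um → *mowzamuum*.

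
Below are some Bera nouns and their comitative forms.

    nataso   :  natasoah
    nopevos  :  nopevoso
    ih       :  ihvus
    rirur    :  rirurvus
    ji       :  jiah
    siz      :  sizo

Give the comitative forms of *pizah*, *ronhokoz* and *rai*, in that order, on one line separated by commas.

Looking at the final sound of each stem: -o when the stem ends in a sibilant (*nopevos*, *siz*); -vus when the stem ends in a non-sibilant consonant (*ih*, *rirur*); -ah when the stem ends in a vowel (*nataso*, *ji*).
*pizah* — final sound /h/ (a non-sibilant consonant) → -vus → *pizahvus*.
The final sound of *ronhokoz* is /z/, which is a sibilant, so the suffix is -o, giving *ronhokozo*.
Since the final sound of *rai* is /i/ (a vowel), it takes -ah, giving *raiah*.

pizahvus, ronhokozo, raiah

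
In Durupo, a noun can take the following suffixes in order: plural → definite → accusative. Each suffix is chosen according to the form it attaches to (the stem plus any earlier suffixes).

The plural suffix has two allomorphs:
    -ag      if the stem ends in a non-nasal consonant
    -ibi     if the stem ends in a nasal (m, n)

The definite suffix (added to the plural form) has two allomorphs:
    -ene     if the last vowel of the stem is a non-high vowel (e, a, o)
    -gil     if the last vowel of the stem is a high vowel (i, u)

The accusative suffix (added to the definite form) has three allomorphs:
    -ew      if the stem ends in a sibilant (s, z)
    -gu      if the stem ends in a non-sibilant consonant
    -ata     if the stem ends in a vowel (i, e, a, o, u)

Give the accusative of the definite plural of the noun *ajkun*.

Since the final consonant of *ajkun* is /n/ (a nasal), it takes -ibi, giving *ajkunibi*.
The last vowel of the plural form *ajkunibi* is /i/, which is a high vowel, so the definite suffix is -gil, giving *ajkunibigil*.
The final sound of the definite form *ajkunibigil* is /l/, which is a non-sibilant consonant, so the accusative suffix is -gu, giving *ajkunibigilgu*.

ajkunibigilgu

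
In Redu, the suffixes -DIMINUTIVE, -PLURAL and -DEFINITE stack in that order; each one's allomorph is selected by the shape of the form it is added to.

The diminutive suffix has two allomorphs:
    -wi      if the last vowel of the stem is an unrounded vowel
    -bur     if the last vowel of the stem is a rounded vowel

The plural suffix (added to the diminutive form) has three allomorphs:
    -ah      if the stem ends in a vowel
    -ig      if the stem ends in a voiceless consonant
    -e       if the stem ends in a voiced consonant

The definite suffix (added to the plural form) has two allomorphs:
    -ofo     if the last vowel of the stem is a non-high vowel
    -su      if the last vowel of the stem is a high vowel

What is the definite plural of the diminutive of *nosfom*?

*nosfom* — last vowel /o/ (a rounded vowel) → -bur → *nosfombur*.
The final sound of the diminutive form *nosfombur* is /r/, which is a voiced consonant, so the plural suffix is -e, giving *nosfombure*.
The plural form *nosfombure* — last vowel /e/ (a non-high vowel) → -ofo → *nosfombureofo*.

nosfombureofo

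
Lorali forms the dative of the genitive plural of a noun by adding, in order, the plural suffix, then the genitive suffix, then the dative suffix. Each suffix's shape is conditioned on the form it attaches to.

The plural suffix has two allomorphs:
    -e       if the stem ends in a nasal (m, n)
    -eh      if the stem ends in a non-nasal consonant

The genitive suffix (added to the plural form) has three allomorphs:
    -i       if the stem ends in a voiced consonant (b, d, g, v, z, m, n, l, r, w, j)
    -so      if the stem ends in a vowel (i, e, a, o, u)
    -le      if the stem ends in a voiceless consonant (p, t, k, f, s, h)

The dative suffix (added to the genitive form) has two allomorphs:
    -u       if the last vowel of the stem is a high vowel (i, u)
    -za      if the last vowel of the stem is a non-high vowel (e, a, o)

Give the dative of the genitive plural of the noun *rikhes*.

Since the final consonant of *rikhes* is /s/ (non-nasal), it takes -eh, giving *rikheseh*.
Since the final sound of the plural form *rikheseh* is /h/ (a voiceless consonant), it takes -le, giving *rikhesehle*.
The last vowel of the genitive form *rikhesehle* is /e/, which is a non-high vowel, so the dative suffix is -za, giving *rikhesehleza*.

rikhesehleza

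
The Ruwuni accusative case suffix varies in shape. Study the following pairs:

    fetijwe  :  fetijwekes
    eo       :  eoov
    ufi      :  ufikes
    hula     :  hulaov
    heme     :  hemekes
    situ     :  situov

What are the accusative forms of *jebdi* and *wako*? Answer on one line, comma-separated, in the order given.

jebdikes, wakoov

The pattern is front/back vowel harmony: -kes when the last vowel of the stem is a front vowel (*fetijwe*, *ufi*, *heme*); -ov when the last vowel of the stem is a back vowel (*eo*, *hula*, *situ*).
Since the last vowel of *jebdi* is /i/ (a front vowel), it takes -kes, giving *jebdikes*.
Since the last vowel of *wako* is /o/ (a back vowel), it takes -ov, giving *wakoov*.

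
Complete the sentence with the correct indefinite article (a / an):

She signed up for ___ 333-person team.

a

The indefinite article is chosen by the initial *sound* of the following word, not its spelling.
The number *333* is spoken "three hundred …", beginning with /θriː/ — a consonant sound.
So the article is *a*: She signed up for a 333-person team.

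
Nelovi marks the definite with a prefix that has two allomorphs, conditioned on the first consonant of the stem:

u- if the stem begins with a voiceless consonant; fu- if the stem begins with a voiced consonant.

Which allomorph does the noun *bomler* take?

fu-

The first consonant of *bomler* is /b/, which is voiced, so the prefix is fu-.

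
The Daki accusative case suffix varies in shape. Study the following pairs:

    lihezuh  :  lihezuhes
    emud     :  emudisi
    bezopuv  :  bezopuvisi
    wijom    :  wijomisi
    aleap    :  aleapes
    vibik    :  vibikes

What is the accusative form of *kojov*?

kojovisi

The pattern is voicing of the final consonant: -es when the stem ends in a voiceless consonant (*lihezuh*, *aleap*, *vibik*); -isi when the stem ends in a voiced consonant (*emud*, *bezopuv*, *wijom*).
*kojov* — final consonant /v/ (voiced) → -isi → *kojovisi*.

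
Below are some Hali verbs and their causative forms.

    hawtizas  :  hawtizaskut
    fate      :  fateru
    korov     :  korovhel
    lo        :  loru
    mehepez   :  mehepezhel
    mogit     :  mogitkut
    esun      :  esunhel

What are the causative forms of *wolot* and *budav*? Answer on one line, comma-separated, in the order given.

Looking at the final sound of each stem: -kut when the stem ends in a voiceless consonant (*hawtizas*, *mogit*); -hel when the stem ends in a voiced consonant (*korov*, *mehepez*, *esun*); -ru when the stem ends in a vowel (*fate*, *lo*).
*wolot* — final sound /t/ (a voiceless consonant) → -kut → *wolotkut*.
*budav*: final sound = /v/, a voiced consonant → -hel → *budavhel*.

wolotkut, budavhel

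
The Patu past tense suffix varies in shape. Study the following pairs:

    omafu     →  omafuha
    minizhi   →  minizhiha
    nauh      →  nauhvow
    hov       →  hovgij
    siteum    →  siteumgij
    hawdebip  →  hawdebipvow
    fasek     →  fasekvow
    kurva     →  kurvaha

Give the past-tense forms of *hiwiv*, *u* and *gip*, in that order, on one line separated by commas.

The suffix is conditioned by the final sound: -vow when the stem ends in a voiceless consonant (*nauh*, *hawdebip*, *fasek*); -gij when the stem ends in a voiced consonant (*hov*, *siteum*); -ha when the stem ends in a vowel (*omafu*, *minizhi*, *kurva*).
The final sound of *hiwiv* is /v/, which is a voiced consonant, so the suffix is -gij, giving *hiwivgij*.
*u* — final sound /u/ (a vowel) → -ha → *uha*.
*gip*: final sound = /p/, a voiceless consonant → -vow → *gipvow*.

hiwivgij, uha, gipvow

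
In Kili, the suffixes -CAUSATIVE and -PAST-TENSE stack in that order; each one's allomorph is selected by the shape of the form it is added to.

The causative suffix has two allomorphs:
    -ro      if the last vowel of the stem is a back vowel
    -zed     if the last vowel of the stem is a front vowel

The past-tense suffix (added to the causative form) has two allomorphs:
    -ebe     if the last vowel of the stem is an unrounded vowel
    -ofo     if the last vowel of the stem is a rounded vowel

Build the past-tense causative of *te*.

tezedebe

The last vowel of *te* is /e/, which is a front vowel, so the causative suffix is -zed, giving *tezed*.
The causative form *tezed* — last vowel /e/ (an unrounded vowel) → -ebe → *tezedebe*.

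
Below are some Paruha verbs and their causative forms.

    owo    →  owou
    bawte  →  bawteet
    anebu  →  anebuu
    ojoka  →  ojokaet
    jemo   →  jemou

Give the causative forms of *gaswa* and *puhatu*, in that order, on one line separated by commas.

The suffix is conditioned by the last vowel: -u when the last vowel of the stem is a rounded vowel (*owo*, *anebu*, *jemo*); -et when the last vowel of the stem is an unrounded vowel (*bawte*, *ojoka*).
*gaswa* — last vowel /a/ (an unrounded vowel) → -et → *gaswaet*.
*puhatu* — last vowel /u/ (a rounded vowel) → -u → *puhatuu*.

gaswaet, puhatuu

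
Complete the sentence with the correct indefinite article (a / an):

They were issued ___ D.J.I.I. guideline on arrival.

a

The indefinite article is chosen by the initial *sound* of the following word, not its spelling.
The initialism *D.J.I.I.* is read letter by letter; the first letter, D, is pronounced /diː/, which begins with a consonant sound.
So the article is *a*: They were issued a D.J.I.I. guideline on arrival.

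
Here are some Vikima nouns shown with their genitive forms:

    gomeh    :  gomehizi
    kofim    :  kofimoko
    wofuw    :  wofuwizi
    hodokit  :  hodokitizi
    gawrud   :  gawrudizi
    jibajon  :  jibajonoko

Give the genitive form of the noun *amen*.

amenoko

The suffix is conditioned by the final consonant: -oko when the stem ends in a nasal (*kofim*, *jibajon*); -izi when the stem ends in a non-nasal consonant (*gomeh*, *wofuw*, *hodokit*, *gawrud*).
*amen* — final consonant /n/ (a nasal) → -oko → *amenoko*.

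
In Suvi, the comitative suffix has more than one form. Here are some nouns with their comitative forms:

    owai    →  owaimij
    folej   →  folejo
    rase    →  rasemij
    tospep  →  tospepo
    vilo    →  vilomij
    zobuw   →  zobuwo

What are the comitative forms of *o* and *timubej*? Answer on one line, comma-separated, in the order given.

The pattern is consonant vs. vowel: -o when the stem ends in a consonant (*folej*, *tospep*, *zobuw*); -mij when the stem ends in a vowel (*owai*, *rase*, *vilo*).
*o* — final sound /o/ (a vowel) → -mij → *omij*.
*timubej*: final sound = /j/, a consonant → -o → *timubejo*.

omij, timubejo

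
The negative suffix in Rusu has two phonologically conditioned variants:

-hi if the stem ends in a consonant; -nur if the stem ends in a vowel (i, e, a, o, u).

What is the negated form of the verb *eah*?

Since the final sound of *eah* is /h/ (a consonant), it takes -hi, giving *eahhi*.

eahhi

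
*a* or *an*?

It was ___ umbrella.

an

The indefinite article is chosen by the initial *sound* of the following word, not its spelling.
*umbrella* begins with the sound /ʌ/ (u pronounced /ʌ/) — a vowel sound.
So the article is *an*: It was an umbrella.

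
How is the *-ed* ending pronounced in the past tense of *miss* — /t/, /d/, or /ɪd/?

/t/

The stem *miss* ends in a voiceless consonant other than /t/.
The -ed suffix is realized as /ɪd/ after /t, d/; as /t/ after other voiceless consonants; and as /d/ after other voiced sounds.
So -ed on *miss* is pronounced /t/.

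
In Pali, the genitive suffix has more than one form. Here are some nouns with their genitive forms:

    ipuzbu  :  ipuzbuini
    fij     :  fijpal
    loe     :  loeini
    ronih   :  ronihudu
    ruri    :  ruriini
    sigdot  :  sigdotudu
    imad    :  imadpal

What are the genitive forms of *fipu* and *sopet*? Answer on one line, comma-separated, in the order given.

fipuini, sopetudu

The pattern is voicing of the final sound: -udu when the stem ends in a voiceless consonant (*ronih*, *sigdot*); -pal when the stem ends in a voiced consonant (*fij*, *imad*); -ini when the stem ends in a vowel (*ipuzbu*, *loe*, *ruri*).
The final sound of *fipu* is /u/, which is a vowel, so the suffix is -ini, giving *fipuini*.
The final sound of *sopet* is /t/, which is a voiceless consonant, so the suffix is -udu, giving *sopetudu*.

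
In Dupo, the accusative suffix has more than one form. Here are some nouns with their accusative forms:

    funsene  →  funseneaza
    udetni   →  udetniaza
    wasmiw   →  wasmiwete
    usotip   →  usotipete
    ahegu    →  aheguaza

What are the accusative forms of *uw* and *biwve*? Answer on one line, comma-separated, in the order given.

The alternation tracks the final sound of the stem — -ete when the stem ends in a consonant (*wasmiw*, *usotip*); -aza when the stem ends in a vowel (*funsene*, *udetni*, *ahegu*).
The final sound of *uw* is /w/, which is a consonant, so the suffix is -ete, giving *uwete*.
*biwve* — final sound /e/ (a vowel) → -aza → *biwveaza*.

uwete, biwveaza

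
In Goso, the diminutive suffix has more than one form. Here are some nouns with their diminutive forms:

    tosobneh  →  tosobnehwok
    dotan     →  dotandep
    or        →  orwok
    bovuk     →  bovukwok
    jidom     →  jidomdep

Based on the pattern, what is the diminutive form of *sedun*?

sedundep

The suffix is conditioned by the final consonant: -dep when the stem ends in a nasal (*dotan*, *jidom*); -wok when the stem ends in a non-nasal consonant (*tosobneh*, *or*, *bovuk*).
*sedun* — final consonant /n/ (a nasal) → -dep → *sedundep*.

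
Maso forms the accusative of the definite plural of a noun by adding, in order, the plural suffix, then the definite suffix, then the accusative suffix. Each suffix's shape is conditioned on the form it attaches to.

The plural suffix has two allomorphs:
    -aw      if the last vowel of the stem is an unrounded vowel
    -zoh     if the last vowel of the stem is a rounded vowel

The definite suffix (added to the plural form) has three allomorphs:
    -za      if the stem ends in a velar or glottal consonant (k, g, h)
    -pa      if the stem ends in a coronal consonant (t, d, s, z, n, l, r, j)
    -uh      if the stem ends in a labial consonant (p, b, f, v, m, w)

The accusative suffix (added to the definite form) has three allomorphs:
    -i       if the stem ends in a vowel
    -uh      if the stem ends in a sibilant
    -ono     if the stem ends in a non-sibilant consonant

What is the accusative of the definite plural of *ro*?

The last vowel of *ro* is /o/, which is a rounded vowel, so the plural suffix is -zoh, giving *rozoh*.
The plural form *rozoh* — final consonant /h/ (velar/glottal) → -za → *rozohza*.
The final sound of the definite form *rozohza* is /a/, which is a vowel, so the accusative suffix is -i, giving *rozohzai*.

rozohzai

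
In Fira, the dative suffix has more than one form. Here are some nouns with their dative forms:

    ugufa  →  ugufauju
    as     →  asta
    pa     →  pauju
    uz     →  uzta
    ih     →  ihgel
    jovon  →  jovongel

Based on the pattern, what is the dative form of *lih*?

Looking at the final sound of each stem: -ta when the stem ends in a sibilant (*as*, *uz*); -gel when the stem ends in a non-sibilant consonant (*ih*, *jovon*); -uju when the stem ends in a vowel (*ugufa*, *pa*).
The final sound of *lih* is /h/, which is a non-sibilant consonant, so the suffix is -gel, giving *lihgel*.

lihgel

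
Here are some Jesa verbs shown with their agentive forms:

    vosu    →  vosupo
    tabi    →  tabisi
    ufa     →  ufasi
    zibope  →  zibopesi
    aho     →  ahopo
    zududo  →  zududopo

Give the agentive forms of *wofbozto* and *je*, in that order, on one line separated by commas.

The suffix is conditioned by the last vowel: -po when the last vowel of the stem is a rounded vowel (*vosu*, *aho*, *zududo*); -si when the last vowel of the stem is an unrounded vowel (*tabi*, *ufa*, *zibope*).
*wofbozto* — last vowel /o/ (a rounded vowel) → -po → *wofboztopo*.
Since the last vowel of *je* is /e/ (an unrounded vowel), it takes -si, giving *jesi*.

wofboztopo, jesi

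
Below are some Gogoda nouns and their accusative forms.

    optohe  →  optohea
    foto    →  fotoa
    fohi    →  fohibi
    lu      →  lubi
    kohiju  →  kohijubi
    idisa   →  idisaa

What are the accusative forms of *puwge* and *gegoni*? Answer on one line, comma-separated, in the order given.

The alternation tracks the last vowel of the stem — -bi when the last vowel of the stem is a high vowel (*fohi*, *lu*, *kohiju*); -a when the last vowel of the stem is a non-high vowel (*optohe*, *foto*, *idisa*).
*puwge*: last vowel = /e/, a non-high vowel → -a → *puwgea*.
Since the last vowel of *gegoni* is /i/ (a high vowel), it takes -bi, giving *gegonibi*.

puwgea, gegonibi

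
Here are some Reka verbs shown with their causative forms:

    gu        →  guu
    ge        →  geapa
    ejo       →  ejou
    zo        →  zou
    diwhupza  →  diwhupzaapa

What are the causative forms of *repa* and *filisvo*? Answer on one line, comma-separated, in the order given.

repaapa, filisvou

The suffix is conditioned by the last vowel: -u when the last vowel of the stem is a rounded vowel (*gu*, *ejo*, *zo*); -apa when the last vowel of the stem is an unrounded vowel (*ge*, *diwhupza*).
The last vowel of *repa* is /a/, which is an unrounded vowel, so the suffix is -apa, giving *repaapa*.
*filisvo*: last vowel = /o/, a rounded vowel → -u → *filisvou*.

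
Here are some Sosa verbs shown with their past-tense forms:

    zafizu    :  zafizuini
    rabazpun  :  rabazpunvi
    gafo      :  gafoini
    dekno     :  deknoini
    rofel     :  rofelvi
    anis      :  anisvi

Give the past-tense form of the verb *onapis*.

onapisvi

The pattern is consonant vs. vowel: -vi when the stem ends in a consonant (*rabazpun*, *rofel*, *anis*); -ini when the stem ends in a vowel (*zafizu*, *gafo*, *dekno*).
The final sound of *onapis* is /s/, which is a consonant, so the suffix is -vi, giving *onapisvi*.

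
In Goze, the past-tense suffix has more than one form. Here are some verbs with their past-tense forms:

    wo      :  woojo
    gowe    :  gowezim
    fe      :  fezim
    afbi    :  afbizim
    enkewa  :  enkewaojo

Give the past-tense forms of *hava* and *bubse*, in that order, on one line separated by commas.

havaojo, bubsezim

The pattern is front/back vowel harmony: -zim when the last vowel of the stem is a front vowel (*gowe*, *fe*, *afbi*); -ojo when the last vowel of the stem is a back vowel (*wo*, *enkewa*).
*hava*: last vowel = /a/, a back vowel → -ojo → *havaojo*.
The last vowel of *bubse* is /e/, which is a front vowel, so the suffix is -zim, giving *bubsezim*.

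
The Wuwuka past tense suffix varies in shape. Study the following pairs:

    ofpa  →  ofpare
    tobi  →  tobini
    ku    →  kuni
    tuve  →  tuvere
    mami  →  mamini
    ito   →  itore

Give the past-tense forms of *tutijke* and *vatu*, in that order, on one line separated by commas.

Looking at the last vowel of each stem: -ni when the last vowel of the stem is a high vowel (*tobi*, *ku*, *mami*); -re when the last vowel of the stem is a non-high vowel (*ofpa*, *tuve*, *ito*).
*tutijke*: last vowel = /e/, a non-high vowel → -re → *tutijkere*.
*vatu*: last vowel = /u/, a high vowel → -ni → *vatuni*.

tutijkere, vatuni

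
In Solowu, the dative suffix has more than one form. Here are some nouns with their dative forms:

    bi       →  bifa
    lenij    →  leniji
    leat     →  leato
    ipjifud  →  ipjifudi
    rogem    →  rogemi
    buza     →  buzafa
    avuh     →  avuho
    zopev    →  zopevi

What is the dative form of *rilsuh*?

Looking at the final sound of each stem: -o when the stem ends in a voiceless consonant (*leat*, *avuh*); -i when the stem ends in a voiced consonant (*lenij*, *ipjifud*, *rogem*, *zopev*); -fa when the stem ends in a vowel (*bi*, *buza*).
Since the final sound of *rilsuh* is /h/ (a voiceless consonant), it takes -o, giving *rilsuho*.

rilsuho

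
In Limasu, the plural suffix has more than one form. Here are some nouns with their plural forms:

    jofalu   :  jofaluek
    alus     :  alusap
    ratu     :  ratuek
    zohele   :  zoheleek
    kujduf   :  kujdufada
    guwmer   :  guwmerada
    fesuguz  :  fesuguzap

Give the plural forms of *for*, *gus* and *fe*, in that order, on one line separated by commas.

Looking at the final sound of each stem: -ap when the stem ends in a sibilant (*alus*, *fesuguz*); -ada when the stem ends in a non-sibilant consonant (*kujduf*, *guwmer*); -ek when the stem ends in a vowel (*jofalu*, *ratu*, *zohele*).
*for*: final sound = /r/, a non-sibilant consonant → -ada → *forada*.
*gus*: final sound = /s/, a sibilant → -ap → *gusap*.
Since the final sound of *fe* is /e/ (a vowel), it takes -ek, giving *feek*.

forada, gusap, feek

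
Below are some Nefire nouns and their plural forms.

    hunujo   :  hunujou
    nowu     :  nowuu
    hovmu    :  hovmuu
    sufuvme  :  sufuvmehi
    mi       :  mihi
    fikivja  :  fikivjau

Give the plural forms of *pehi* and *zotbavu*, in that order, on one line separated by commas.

The pattern is front/back vowel harmony: -hi when the last vowel of the stem is a front vowel (*sufuvme*, *mi*); -u when the last vowel of the stem is a back vowel (*hunujo*, *nowu*, *hovmu*, *fikivja*).
*pehi*: last vowel = /i/, a front vowel → -hi → *pehihi*.
Since the last vowel of *zotbavu* is /u/ (a back vowel), it takes -u, giving *zotbavuu*.

pehihi, zotbavuu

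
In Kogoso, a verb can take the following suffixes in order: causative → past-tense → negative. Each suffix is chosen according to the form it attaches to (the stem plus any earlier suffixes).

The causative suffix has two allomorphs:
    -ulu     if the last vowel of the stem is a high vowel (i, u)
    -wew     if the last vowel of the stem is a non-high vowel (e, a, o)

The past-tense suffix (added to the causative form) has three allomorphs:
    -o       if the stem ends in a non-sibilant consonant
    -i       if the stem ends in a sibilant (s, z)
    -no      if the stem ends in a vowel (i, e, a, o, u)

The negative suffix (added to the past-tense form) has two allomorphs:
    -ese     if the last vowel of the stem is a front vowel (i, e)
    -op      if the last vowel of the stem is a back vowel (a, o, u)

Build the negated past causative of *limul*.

*limul* — last vowel /u/ (a high vowel) → -ulu → *limululu*.
The causative form *limululu*: final sound = /u/, a vowel → -no → *limululuno*.
The last vowel of the past-tense form *limululuno* is /o/, which is a back vowel, so the negative suffix is -op, giving *limululunoop*.

limululunoop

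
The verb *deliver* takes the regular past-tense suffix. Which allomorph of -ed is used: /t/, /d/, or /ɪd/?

/d/

The stem *deliver* ends in a voiced sound other than /d/.
The -ed suffix is realized as /ɪd/ after /t, d/; as /t/ after other voiceless consonants; and as /d/ after other voiced sounds.
So -ed on *deliver* is pronounced /d/.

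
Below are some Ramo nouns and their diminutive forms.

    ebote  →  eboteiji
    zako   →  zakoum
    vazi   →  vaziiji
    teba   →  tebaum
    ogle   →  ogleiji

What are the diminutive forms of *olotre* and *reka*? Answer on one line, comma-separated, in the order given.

The suffix is conditioned by the last vowel: -iji when the last vowel of the stem is a front vowel (*ebote*, *vazi*, *ogle*); -um when the last vowel of the stem is a back vowel (*zako*, *teba*).
*olotre*: last vowel = /e/, a front vowel → -iji → *olotreiji*.
*reka* — last vowel /a/ (a back vowel) → -um → *rekaum*.

olotreiji, rekaum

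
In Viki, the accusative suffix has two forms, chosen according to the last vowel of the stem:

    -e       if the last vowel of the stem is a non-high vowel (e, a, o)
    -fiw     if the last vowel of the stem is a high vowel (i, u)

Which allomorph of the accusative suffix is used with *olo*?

-e

Since the last vowel of *olo* is /o/ (a non-high vowel), it takes -e.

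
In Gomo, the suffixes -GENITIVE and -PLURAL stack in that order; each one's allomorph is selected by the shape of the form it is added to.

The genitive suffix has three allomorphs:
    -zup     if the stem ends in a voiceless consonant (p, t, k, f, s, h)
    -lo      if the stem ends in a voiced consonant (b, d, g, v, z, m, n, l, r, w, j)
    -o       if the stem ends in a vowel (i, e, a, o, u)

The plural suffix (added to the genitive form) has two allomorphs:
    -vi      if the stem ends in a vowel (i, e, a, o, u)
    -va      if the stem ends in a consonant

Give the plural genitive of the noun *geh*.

gehzupva

*geh* — final sound /h/ (a voiceless consonant) → -zup → *gehzup*.
The genitive form *gehzup*: final sound = /p/, a consonant → -va → *gehzupva*.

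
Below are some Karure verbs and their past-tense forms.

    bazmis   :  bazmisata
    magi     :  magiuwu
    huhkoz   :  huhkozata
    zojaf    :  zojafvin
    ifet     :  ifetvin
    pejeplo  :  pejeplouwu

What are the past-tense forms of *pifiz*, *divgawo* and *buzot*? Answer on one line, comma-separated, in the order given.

pifizata, divgawouwu, buzotvin

The suffix is conditioned by the final sound: -ata when the stem ends in a sibilant (*bazmis*, *huhkoz*); -vin when the stem ends in a non-sibilant consonant (*zojaf*, *ifet*); -uwu when the stem ends in a vowel (*magi*, *pejeplo*).
*pifiz*: final sound = /z/, a sibilant → -ata → *pifizata*.
*divgawo*: final sound = /o/, a vowel → -uwu → *divgawouwu*.
*buzot* — final sound /t/ (a non-sibilant consonant) → -vin → *buzotvin*.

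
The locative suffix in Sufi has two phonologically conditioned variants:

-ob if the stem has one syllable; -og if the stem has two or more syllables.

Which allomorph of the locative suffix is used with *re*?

*re* has one syllable, so the suffix is -ob.

-ob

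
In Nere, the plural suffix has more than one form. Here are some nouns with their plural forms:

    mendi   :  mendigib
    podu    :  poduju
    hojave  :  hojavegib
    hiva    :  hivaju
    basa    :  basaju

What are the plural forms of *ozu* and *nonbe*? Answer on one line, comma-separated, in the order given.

The pattern is front/back vowel harmony: -gib when the last vowel of the stem is a front vowel (*mendi*, *hojave*); -ju when the last vowel of the stem is a back vowel (*podu*, *hiva*, *basa*).
Since the last vowel of *ozu* is /u/ (a back vowel), it takes -ju, giving *ozuju*.
*nonbe*: last vowel = /e/, a front vowel → -gib → *nonbegib*.

ozuju, nonbegib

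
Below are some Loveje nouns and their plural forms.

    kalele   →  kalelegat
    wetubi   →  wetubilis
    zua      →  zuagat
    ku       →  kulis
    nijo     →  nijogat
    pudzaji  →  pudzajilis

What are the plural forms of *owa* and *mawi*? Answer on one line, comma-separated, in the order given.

Looking at the last vowel of each stem: -lis when the last vowel of the stem is a high vowel (*wetubi*, *ku*, *pudzaji*); -gat when the last vowel of the stem is a non-high vowel (*kalele*, *zua*, *nijo*).
Since the last vowel of *owa* is /a/ (a non-high vowel), it takes -gat, giving *owagat*.
*mawi*: last vowel = /i/, a high vowel → -lis → *mawilis*.

owagat, mawilis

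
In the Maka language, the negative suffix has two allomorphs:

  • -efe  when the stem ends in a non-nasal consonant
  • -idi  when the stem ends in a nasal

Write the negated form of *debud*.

debudefe

The final consonant of *debud* is /d/, which is non-nasal, so the suffix is -efe, giving *debudefe*.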